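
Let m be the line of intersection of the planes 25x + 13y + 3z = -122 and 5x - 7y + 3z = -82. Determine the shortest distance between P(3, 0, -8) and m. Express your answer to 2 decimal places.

9.36

Direction of m: (25, 13, 3) × (5, -7, 3) = (60, -60, -240).
A point on m: solving the two plane equations with x = -11 gives (-11, 9, 12).
Taking (-11, 9, 12) on m with direction v = (60, -60, -240): w = P − (-11, 9, 12) = (14, -9, -20), and w × v = (960, 2160, -300).
Distance = |w × v| / |v| = √5677200 / √64800 ≈ 9.36.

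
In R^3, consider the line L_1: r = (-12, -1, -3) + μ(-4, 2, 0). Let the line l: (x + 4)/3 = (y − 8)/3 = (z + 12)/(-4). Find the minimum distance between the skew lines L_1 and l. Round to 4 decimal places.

l has direction (3, 3, -4) through (-4, 8, -12).
Common perpendicular direction n = (-4, 2, 0) × (3, 3, -4) = (-8, -16, -18).
With w = (-4, 8, -12) − (-12, -1, -3) = (8, 9, -9), w · n = -46.
Distance = |w · n| / |n| = |-46| / √644 ≈ 1.8127.

1.8127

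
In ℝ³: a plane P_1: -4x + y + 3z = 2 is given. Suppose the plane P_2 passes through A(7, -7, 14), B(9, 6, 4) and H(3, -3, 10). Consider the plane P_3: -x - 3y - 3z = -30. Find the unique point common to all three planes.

(6, -1, 9)

AB = (2, 13, -10), AH = (-4, 4, -4); a normal to P_2 is AB × AH = (-12, 48, 60).
Using A: P_2 has equation -12x + 48y + 60z = 420.
Solving the 3×3 linear system -4x + y + 3z = 2, -12x + 48y + 60z = 420, -x - 3y - 3z = -30 (e.g. by elimination or Cramer's rule, determinant = 12) gives (6, -1, 9).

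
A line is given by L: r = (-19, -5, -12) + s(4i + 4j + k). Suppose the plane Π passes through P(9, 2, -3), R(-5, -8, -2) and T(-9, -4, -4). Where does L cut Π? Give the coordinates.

(-3, 11, -8)

PR = (-14, -10, 1), PT = (-18, -6, -1); a normal to Π is PR × PT = (16, -32, -96).
Using P: Π has equation 16x - 32y - 96z = 368.
Substitute r = (-19, -5, -12) + t(4, 4, 1) into the plane: 1008 + (-160)t = 368, so t = 4.
Intersection: (-19, -5, -12) + 4·(4, 4, 1) = (-3, 11, -8).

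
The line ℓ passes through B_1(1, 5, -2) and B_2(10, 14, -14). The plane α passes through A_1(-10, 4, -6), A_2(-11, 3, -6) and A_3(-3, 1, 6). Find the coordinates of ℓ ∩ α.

(-5, -1, 6)

A direction vector for ℓ is B_2 − B_1 = (9, 9, -12).
A_1A_2 = (-1, -1, 0), A_1A_3 = (7, -3, 12); a normal to α is A_1A_2 × A_1A_3 = (-12, 12, 10).
Using A_1: α has equation -12x + 12y + 10z = 108.
Substitute r = (1, 5, -2) + t(9, 9, -12) into the plane: 28 + (-120)t = 108, so t = -2/3.
Intersection: (1, 5, -2) + (-2/3)·(9, 9, -12) = (-5, -1, 6).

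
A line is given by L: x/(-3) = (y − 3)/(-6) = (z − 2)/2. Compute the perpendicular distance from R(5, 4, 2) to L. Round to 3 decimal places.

L has direction (-3, -6, 2) through (0, 3, 2).
Taking (0, 3, 2) on L with direction v = (-3, -6, 2): w = R − (0, 3, 2) = (5, 1, 0), and w × v = (2, -10, -27).
Distance = |w × v| / |v| = √833 / √49 ≈ 4.123.

4.123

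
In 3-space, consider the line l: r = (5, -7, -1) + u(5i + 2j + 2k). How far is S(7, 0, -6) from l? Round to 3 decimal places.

8.489

Taking (5, -7, -1) on l with direction v = (5, 2, 2): w = S − (5, -7, -1) = (2, 7, -5), and w × v = (24, -29, -31).
Distance = |w × v| / |v| = √2378 / √33 ≈ 8.489.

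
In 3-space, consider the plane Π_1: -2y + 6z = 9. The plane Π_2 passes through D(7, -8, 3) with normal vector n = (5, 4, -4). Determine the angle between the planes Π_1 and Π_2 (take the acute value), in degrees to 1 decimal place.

Π_2: n·r = n·D gives 5x + 4y - 4z = -9.
cos θ = |n₁·n₂| / (|n₁||n₂|) = |-32| / (√40 · √57).
θ = arccos(0.67017) ≈ 47.9°.

47.9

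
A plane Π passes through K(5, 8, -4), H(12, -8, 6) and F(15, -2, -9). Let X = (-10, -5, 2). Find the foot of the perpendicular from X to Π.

KH = (7, -16, 10), KF = (10, -10, -5); a normal to Π is KH × KF = (180, 135, 90).
Using K: Π has equation 180x + 135y + 90z = 1620.
Foot = X − λn with λ = (n·X − d)/|n|² = (-2295 − 1620)/58725 = -1/15.
Foot = (-10, -5, 2) − (-1/15)·(180, 135, 90) = (2, 4, 8).

(2, 4, 8)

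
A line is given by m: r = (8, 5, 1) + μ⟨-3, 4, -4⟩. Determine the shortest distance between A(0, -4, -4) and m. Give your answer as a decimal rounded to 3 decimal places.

Taking (8, 5, 1) on m with direction v = (-3, 4, -4): w = A − (8, 5, 1) = (-8, -9, -5), and w × v = (56, -17, -59).
Distance = |w × v| / |v| = √6906 / √41 ≈ 12.978.

12.978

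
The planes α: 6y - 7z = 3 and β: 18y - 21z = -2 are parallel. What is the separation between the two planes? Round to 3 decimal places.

0.398

Rescale β by 1/3: 6y - 7z = -2/3. Then distance = |3 − (-2/3)| / √85 ≈ 0.398.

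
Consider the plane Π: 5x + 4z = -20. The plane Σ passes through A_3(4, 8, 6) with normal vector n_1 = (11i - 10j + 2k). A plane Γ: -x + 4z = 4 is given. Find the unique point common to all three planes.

(-4, -2, 0)

Σ: n_1·r = n_1·A_3 gives 11x - 10y + 2z = -24.
Solving the 3×3 linear system 5x + 4z = -20, 11x - 10y + 2z = -24, -x + 4z = 4 (e.g. by elimination or Cramer's rule, determinant = -240) gives (-4, -2, 0).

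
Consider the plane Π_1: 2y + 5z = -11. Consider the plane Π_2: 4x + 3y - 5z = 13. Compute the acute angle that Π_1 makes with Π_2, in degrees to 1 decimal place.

60.1

cos θ = |n₁·n₂| / (|n₁||n₂|) = |-19| / (√29 · √50).
θ = arccos(0.49896) ≈ 60.1°.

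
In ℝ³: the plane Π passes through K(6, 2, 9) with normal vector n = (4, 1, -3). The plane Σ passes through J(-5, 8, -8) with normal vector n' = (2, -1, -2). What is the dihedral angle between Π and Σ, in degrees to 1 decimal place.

Π: n·r = n·K gives 4x + y - 3z = -1.
Σ: n'·r = n'·J gives 2x - y - 2z = -2.
cos θ = |n₁·n₂| / (|n₁||n₂|) = |13| / (√26 · √9).
θ = arccos(0.84984) ≈ 31.8°.

31.8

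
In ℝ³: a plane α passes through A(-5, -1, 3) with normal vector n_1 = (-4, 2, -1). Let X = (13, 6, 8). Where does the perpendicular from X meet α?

(1, 12, 5)

α: n_1·r = n_1·A gives -4x + 2y - z = 15.
Foot = X − λn with λ = (n·X − d)/|n|² = (-48 − 15)/21 = -3.
Foot = (13, 6, 8) − (-3)·(-4, 2, -1) = (1, 12, 5).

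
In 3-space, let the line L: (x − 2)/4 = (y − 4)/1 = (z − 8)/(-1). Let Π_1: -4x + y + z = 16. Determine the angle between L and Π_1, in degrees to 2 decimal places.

L has direction (4, 1, -1) through (2, 4, 8).
sin θ = |n·v| / (|n||v|) = |-16| / (√18 · √18) = 0.88889.
θ ≈ 62.73°.

62.73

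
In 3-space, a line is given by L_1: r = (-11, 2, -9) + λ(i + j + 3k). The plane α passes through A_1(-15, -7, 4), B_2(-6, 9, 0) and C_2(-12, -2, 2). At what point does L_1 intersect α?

A_1B_2 = (9, 16, -4), A_1C_2 = (3, 5, -2); a normal to α is A_1B_2 × A_1C_2 = (-12, 6, -3).
Using A_1: α has equation -12x + 6y - 3z = 126.
Substitute r = (-11, 2, -9) + t(1, 1, 3) into the plane: 171 + (-15)t = 126, so t = 3.
Intersection: (-11, 2, -9) + 3·(1, 1, 3) = (-8, 5, 0).

(-8, 5, 0)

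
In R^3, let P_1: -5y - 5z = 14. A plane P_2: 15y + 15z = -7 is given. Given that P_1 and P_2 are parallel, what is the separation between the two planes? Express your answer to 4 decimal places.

1.6499

Rescale P_2 by 1/(-3): -5y - 5z = 7/3. Then distance = |14 − (7/3)| / √50 ≈ 1.6499.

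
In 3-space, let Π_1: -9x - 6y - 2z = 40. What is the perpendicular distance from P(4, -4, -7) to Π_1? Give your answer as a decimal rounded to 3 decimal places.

3.455

n·P − d = (-9)·(4) + (-6)·(-4) + (-2)·(-7) − 40 = -38; |n| = √121.
Distance = |-38| / √121 = 38/√121 ≈ 3.455.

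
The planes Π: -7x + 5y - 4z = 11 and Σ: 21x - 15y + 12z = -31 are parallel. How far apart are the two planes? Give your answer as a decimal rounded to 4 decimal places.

Rescale Σ by 1/(-3): -7x + 5y - 4z = 31/3. Then distance = |11 − (31/3)| / √90 ≈ 0.0703.

0.0703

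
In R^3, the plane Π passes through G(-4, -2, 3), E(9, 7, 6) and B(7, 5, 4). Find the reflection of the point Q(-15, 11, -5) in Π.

(3, -19, 7)

GE = (13, 9, 3), GB = (11, 7, 1); a normal to Π is GE × GB = (-12, 20, -8).
Using G: Π has equation -12x + 20y - 8z = -16.
λ = (n·Q − d)/|n|² = (440 − (-16))/608 = 3/4.
Reflection = Q − 2λn = (-15, 11, -5) − (3/2)·(-12, 20, -8) = (3, -19, 7).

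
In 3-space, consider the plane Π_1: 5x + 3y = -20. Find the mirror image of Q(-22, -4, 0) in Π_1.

(8, 14, 0)

λ = (n·Q − d)/|n|² = (-122 − (-20))/34 = -3.
Reflection = Q − 2λn = (-22, -4, 0) − (-6)·(5, 3, 0) = (8, 14, 0).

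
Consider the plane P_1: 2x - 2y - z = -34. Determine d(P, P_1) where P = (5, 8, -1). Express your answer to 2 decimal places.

9.67

n·P − d = (2)·(5) + (-2)·(8) + (-1)·(-1) − (-34) = 29; |n| = √9.
Distance = |29| / √9 = 29/√9 ≈ 9.67.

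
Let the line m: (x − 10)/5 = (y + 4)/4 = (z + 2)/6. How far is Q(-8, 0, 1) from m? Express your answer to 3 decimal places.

m has direction (5, 4, 6) through (10, -4, -2).
Taking (10, -4, -2) on m with direction v = (5, 4, 6): w = Q − (10, -4, -2) = (-18, 4, 3), and w × v = (12, 123, -92).
Distance = |w × v| / |v| = √23737 / √77 ≈ 17.558.

17.558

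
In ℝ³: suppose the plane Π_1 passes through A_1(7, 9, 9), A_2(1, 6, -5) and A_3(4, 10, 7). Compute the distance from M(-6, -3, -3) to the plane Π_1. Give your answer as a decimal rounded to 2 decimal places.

11.27

A_1A_2 = (-6, -3, -14), A_1A_3 = (-3, 1, -2); a normal to Π_1 is A_1A_2 × A_1A_3 = (20, 30, -15).
Using A_1: Π_1 has equation 20x + 30y - 15z = 275.
n·M − d = (20)·(-6) + (30)·(-3) + (-15)·(-3) − 275 = -440; |n| = √1525.
Distance = |-440| / √1525 = 440/√1525 ≈ 11.27.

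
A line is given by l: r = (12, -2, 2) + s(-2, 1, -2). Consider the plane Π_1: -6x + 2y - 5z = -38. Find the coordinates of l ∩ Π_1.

Substitute r = (12, -2, 2) + t(-2, 1, -2) into the plane: -86 + 24t = -38, so t = 2.
Intersection: (12, -2, 2) + 2·(-2, 1, -2) = (8, 0, -2).

(8, 0, -2)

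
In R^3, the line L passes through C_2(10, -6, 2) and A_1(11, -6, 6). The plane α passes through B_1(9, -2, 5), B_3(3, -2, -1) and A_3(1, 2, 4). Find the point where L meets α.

A direction vector for L is A_1 − C_2 = (1, 0, 4).
B_1B_3 = (-6, 0, -6), B_1A_3 = (-8, 4, -1); a normal to α is B_1B_3 × B_1A_3 = (24, 42, -24).
Using B_1: α has equation 24x + 42y - 24z = 12.
Substitute r = (10, -6, 2) + t(1, 0, 4) into the plane: -60 + (-72)t = 12, so t = -1.
Intersection: (10, -6, 2) + (-1)·(1, 0, 4) = (9, -6, -2).

(9, -6, -2)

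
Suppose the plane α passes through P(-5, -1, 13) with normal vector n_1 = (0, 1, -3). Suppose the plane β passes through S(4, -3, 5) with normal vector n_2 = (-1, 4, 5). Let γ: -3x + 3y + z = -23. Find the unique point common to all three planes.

α: n_1·r = n_1·P gives y - 3z = -40.
β: n_2·r = n_2·S gives -x + 4y + 5z = 9.
Solving the 3×3 linear system y - 3z = -40, -x + 4y + 5z = 9, -3x + 3y + z = -23 (e.g. by elimination or Cramer's rule, determinant = -41) gives (1, -10, 10).

(1, -10, 10)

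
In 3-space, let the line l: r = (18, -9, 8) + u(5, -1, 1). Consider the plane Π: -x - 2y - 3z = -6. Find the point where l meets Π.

Substitute r = (18, -9, 8) + t(5, -1, 1) into the plane: -24 + (-6)t = -6, so t = -3.
Intersection: (18, -9, 8) + (-3)·(5, -1, 1) = (3, -6, 5).

(3, -6, 5)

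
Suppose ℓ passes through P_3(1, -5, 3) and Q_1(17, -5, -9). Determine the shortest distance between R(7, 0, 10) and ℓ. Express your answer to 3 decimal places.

A direction vector for ℓ is Q_1 − P_3 = (16, 0, -12).
Taking (1, -5, 3) on ℓ with direction v = (16, 0, -12): w = R − (1, -5, 3) = (6, 5, 7), and w × v = (-60, 184, -80).
Distance = |w × v| / |v| = √43856 / √400 ≈ 10.471.

10.471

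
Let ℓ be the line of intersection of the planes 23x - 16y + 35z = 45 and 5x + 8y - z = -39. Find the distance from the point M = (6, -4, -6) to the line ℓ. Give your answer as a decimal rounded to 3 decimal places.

4.583

Direction of ℓ: (23, -16, 35) × (5, 8, -1) = (-264, 198, 264).
A point on ℓ: solving the two plane equations with x = -4 gives (-4, -2, 3).
Taking (-4, -2, 3) on ℓ with direction v = (-264, 198, 264): w = M − (-4, -2, 3) = (10, -2, -9), and w × v = (1254, -264, 1452).
Distance = |w × v| / |v| = √3750516 / √178596 ≈ 4.583.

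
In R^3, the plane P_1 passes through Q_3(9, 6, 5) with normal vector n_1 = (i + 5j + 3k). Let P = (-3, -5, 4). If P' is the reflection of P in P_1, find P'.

P_1: n_1·r = n_1·Q_3 gives x + 5y + 3z = 54.
λ = (n·P − d)/|n|² = (-16 − 54)/35 = -2.
Reflection = P − 2λn = (-3, -5, 4) − (-4)·(1, 5, 3) = (1, 15, 16).

(1, 15, 16)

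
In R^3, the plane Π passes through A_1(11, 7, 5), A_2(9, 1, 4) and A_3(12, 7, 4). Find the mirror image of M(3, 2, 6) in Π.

(7, 0, 10)

A_1A_2 = (-2, -6, -1), A_1A_3 = (1, 0, -1); a normal to Π is A_1A_2 × A_1A_3 = (6, -3, 6).
Using A_1: Π has equation 6x - 3y + 6z = 75.
λ = (n·M − d)/|n|² = (48 − 75)/81 = -1/3.
Reflection = M − 2λn = (3, 2, 6) − (-2/3)·(6, -3, 6) = (7, 0, 10).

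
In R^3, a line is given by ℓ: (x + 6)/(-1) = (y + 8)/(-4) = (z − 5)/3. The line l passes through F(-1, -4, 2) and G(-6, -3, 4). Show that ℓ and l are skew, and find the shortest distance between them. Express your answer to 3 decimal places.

1.627

ℓ has direction (-1, -4, 3) through (-6, -8, 5).
A direction vector for l is G − F = (-5, 1, 2).
Common perpendicular direction n = (-1, -4, 3) × (-5, 1, 2) = (-11, -13, -21).
With w = (-1, -4, 2) − (-6, -8, 5) = (5, 4, -3), w · n = -44.
Since n ≠ 0 the lines are not parallel, and w · n = -44 ≠ 0 so they do not intersect; hence they are skew.
Distance = |w · n| / |n| = |-44| / √731 ≈ 1.627.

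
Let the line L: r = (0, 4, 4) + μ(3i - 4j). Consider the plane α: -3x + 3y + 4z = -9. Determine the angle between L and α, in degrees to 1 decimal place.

46.1

sin θ = |n·v| / (|n||v|) = |-21| / (√34 · √25) = 0.72029.
θ ≈ 46.1°.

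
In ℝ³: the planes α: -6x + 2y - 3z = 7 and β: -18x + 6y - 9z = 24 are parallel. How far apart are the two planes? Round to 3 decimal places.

0.143

Rescale β by 1/3: -6x + 2y - 3z = 8. Then distance = |7 − 8| / √49 ≈ 0.143.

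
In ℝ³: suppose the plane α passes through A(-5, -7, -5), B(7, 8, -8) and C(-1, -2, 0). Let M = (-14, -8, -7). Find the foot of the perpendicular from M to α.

AB = (12, 15, -3), AC = (4, 5, 5); a normal to α is AB × AC = (90, -72, 0).
Using A: α has equation 90x - 72y = 54.
Foot = M − λn with λ = (n·M − d)/|n|² = (-684 − 54)/13284 = -1/18.
Foot = (-14, -8, -7) − (-1/18)·(90, -72, 0) = (-9, -12, -7).

(-9, -12, -7)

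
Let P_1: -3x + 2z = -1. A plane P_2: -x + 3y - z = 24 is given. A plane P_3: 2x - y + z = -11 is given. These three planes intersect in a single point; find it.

Solving the 3×3 linear system -3x + 2z = -1, -x + 3y - z = 24, 2x - y + z = -11 (e.g. by elimination or Cramer's rule, determinant = -16) gives (-1, 7, -2).

(-1, 7, -2)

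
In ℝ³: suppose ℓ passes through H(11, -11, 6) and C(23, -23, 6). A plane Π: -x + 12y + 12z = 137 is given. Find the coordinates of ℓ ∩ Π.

(-5, 5, 6)

A direction vector for ℓ is C − H = (12, -12, 0).
Substitute r = (11, -11, 6) + t(12, -12, 0) into the plane: -71 + (-156)t = 137, so t = -4/3.
Intersection: (11, -11, 6) + (-4/3)·(12, -12, 0) = (-5, 5, 6).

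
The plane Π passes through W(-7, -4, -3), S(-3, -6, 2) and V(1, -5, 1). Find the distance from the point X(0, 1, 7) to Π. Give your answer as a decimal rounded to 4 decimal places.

8.1111

WS = (4, -2, 5), WV = (8, -1, 4); a normal to Π is WS × WV = (-3, 24, 12).
Using W: Π has equation -3x + 24y + 12z = -111.
n·X − d = (-3)·(0) + (24)·(1) + (12)·(7) − (-111) = 219; |n| = √729.
Distance = |219| / √729 = 219/√729 ≈ 8.1111.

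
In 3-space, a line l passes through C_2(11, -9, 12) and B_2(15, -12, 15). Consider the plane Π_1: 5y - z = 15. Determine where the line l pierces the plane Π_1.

(-5, 3, 0)

A direction vector for l is B_2 − C_2 = (4, -3, 3).
Substitute r = (11, -9, 12) + t(4, -3, 3) into the plane: -57 + (-18)t = 15, so t = -4.
Intersection: (11, -9, 12) + (-4)·(4, -3, 3) = (-5, 3, 0).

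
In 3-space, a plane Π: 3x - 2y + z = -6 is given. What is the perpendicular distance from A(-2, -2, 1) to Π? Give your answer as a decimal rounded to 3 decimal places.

1.336

n·A − d = (3)·(-2) + (-2)·(-2) + (1)·(1) − (-6) = 5; |n| = √14.
Distance = |5| / √14 = 5/√14 ≈ 1.336.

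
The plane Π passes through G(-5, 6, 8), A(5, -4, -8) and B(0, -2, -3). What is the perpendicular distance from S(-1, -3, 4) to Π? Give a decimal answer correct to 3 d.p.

GA = (10, -10, -16), GB = (5, -8, -11); a normal to Π is GA × GB = (-18, 30, -30).
Using G: Π has equation -18x + 30y - 30z = 30.
n·S − d = (-18)·(-1) + (30)·(-3) + (-30)·(4) − 30 = -222; |n| = √2124.
Distance = |-222| / √2124 = 222/√2124 ≈ 4.817.

4.817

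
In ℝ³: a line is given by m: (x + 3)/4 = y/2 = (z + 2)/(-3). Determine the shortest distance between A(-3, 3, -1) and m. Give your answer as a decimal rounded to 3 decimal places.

m has direction (4, 2, -3) through (-3, 0, -2).
Taking (-3, 0, -2) on m with direction v = (4, 2, -3): w = A − (-3, 0, -2) = (0, 3, 1), and w × v = (-11, 4, -12).
Distance = |w × v| / |v| = √281 / √29 ≈ 3.113.

3.113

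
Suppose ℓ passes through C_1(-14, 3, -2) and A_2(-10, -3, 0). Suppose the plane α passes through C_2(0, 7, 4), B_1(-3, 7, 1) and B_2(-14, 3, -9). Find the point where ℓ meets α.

A direction vector for ℓ is A_2 − C_1 = (4, -6, 2).
C_2B_1 = (-3, 0, -3), C_2B_2 = (-14, -4, -13); a normal to α is C_2B_1 × C_2B_2 = (-12, 3, 12).
Using C_2: α has equation -12x + 3y + 12z = 69.
Substitute r = (-14, 3, -2) + t(4, -6, 2) into the plane: 153 + (-42)t = 69, so t = 2.
Intersection: (-14, 3, -2) + 2·(4, -6, 2) = (-6, -9, 2).

(-6, -9, 2)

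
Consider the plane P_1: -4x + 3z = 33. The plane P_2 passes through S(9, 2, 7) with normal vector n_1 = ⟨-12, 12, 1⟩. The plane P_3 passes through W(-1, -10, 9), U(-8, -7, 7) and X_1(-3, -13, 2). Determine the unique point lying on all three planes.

P_2: n_1·r = n_1·S gives -12x + 12y + z = -77.
WU = (-7, 3, -2), WX_1 = (-2, -3, -7); a normal to P_3 is WU × WX_1 = (-27, -45, 27).
Using W: P_3 has equation -27x - 45y + 27z = 720.
Solving the 3×3 linear system -4x + 3z = 33, -12x + 12y + z = -77, -27x - 45y + 27z = 720 (e.g. by elimination or Cramer's rule, determinant = 1116) gives (-3, -10, 7).

(-3, -10, 7)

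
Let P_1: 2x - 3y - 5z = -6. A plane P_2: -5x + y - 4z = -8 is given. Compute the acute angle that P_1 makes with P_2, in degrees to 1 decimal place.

cos θ = |n₁·n₂| / (|n₁||n₂|) = |7| / (√38 · √42).
θ = arccos(0.17522) ≈ 79.9°.

79.9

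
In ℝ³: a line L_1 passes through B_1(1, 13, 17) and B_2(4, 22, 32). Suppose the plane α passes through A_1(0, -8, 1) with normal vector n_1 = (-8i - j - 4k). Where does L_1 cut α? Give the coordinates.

A direction vector for L_1 is B_2 − B_1 = (3, 9, 15).
α: n_1·r = n_1·A_1 gives -8x - y - 4z = 4.
Substitute r = (1, 13, 17) + t(3, 9, 15) into the plane: -89 + (-93)t = 4, so t = -1.
Intersection: (1, 13, 17) + (-1)·(3, 9, 15) = (-2, 4, 2).

(-2, 4, 2)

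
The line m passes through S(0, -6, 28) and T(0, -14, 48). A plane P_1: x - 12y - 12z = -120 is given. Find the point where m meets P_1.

A direction vector for m is T − S = (0, -8, 20).
Substitute r = (0, -6, 28) + t(0, -8, 20) into the plane: -264 + (-144)t = -120, so t = -1.
Intersection: (0, -6, 28) + (-1)·(0, -8, 20) = (0, 2, 8).

(0, 2, 8)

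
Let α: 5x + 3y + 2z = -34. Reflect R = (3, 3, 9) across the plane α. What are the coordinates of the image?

(-17, -9, 1)

λ = (n·R − d)/|n|² = (42 − (-34))/38 = 2.
Reflection = R − 2λn = (3, 3, 9) − 4·(5, 3, 2) = (-17, -9, 1).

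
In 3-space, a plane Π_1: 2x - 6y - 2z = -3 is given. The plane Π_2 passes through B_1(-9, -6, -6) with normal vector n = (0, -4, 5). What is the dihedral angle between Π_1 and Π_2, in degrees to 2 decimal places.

70.75

Π_2: n·r = n·B_1 gives -4y + 5z = -6.
cos θ = |n₁·n₂| / (|n₁||n₂|) = |14| / (√44 · √41).
θ = arccos(0.32962) ≈ 70.75°.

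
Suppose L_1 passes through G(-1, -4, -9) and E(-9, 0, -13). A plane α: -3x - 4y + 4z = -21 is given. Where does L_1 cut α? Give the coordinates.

A direction vector for L_1 is E − G = (-8, 4, -4).
Substitute r = (-1, -4, -9) + t(-8, 4, -4) into the plane: -17 + (-8)t = -21, so t = 1/2.
Intersection: (-1, -4, -9) + (1/2)·(-8, 4, -4) = (-5, -2, -11).

(-5, -2, -11)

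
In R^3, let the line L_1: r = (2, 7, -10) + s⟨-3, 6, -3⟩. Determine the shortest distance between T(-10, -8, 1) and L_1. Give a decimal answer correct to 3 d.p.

Taking (2, 7, -10) on L_1 with direction v = (-3, 6, -3): w = T − (2, 7, -10) = (-12, -15, 11), and w × v = (-21, -69, -117).
Distance = |w × v| / |v| = √18891 / √54 ≈ 18.704.

18.704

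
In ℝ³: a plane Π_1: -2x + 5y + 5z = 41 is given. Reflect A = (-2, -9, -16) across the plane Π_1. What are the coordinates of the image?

(-14, 21, 14)

λ = (n·A − d)/|n|² = (-121 − 41)/54 = -3.
Reflection = A − 2λn = (-2, -9, -16) − (-6)·(-2, 5, 5) = (-14, 21, 14).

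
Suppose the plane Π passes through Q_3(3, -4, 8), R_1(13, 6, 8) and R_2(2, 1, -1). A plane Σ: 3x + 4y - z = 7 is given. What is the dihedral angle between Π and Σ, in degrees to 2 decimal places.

Q_3R_1 = (10, 10, 0), Q_3R_2 = (-1, 5, -9); a normal to Π is Q_3R_1 × Q_3R_2 = (-90, 90, 60).
Using Q_3: Π has equation -90x + 90y + 60z = -150.
cos θ = |n₁·n₂| / (|n₁||n₂|) = |30| / (√19800 · √26).
θ = arccos(0.04181) ≈ 87.60°.

87.60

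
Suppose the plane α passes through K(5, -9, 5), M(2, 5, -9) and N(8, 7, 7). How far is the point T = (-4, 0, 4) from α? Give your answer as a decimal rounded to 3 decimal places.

KM = (-3, 14, -14), KN = (3, 16, 2); a normal to α is KM × KN = (252, -36, -90).
Using K: α has equation 252x - 36y - 90z = 1134.
n·T − d = (252)·(-4) + (-36)·(0) + (-90)·(4) − 1134 = -2502; |n| = √72900.
Distance = |-2502| / √72900 = 2502/√72900 ≈ 9.267.

9.267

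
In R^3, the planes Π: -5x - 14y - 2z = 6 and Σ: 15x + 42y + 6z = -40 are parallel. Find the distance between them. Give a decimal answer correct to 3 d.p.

0.489

Rescale Σ by 1/(-3): -5x - 14y - 2z = 40/3. Then distance = |6 − (40/3)| / √225 ≈ 0.489.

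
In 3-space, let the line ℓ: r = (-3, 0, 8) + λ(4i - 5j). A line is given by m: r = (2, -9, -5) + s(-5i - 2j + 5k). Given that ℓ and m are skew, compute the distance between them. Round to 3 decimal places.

10.527

Common perpendicular direction n = (4, -5, 0) × (-5, -2, 5) = (-25, -20, -33).
With w = (2, -9, -5) − (-3, 0, 8) = (5, -9, -13), w · n = 484.
Distance = |w · n| / |n| = |484| / √2114 ≈ 10.527.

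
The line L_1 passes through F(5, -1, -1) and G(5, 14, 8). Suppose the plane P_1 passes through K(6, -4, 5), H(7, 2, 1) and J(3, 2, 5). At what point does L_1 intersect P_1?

A direction vector for L_1 is G − F = (0, 15, 9).
KH = (1, 6, -4), KJ = (-3, 6, 0); a normal to P_1 is KH × KJ = (24, 12, 24).
Using K: P_1 has equation 24x + 12y + 24z = 216.
Substitute r = (5, -1, -1) + t(0, 15, 9) into the plane: 84 + 396t = 216, so t = 1/3.
Intersection: (5, -1, -1) + (1/3)·(0, 15, 9) = (5, 4, 2).

(5, 4, 2)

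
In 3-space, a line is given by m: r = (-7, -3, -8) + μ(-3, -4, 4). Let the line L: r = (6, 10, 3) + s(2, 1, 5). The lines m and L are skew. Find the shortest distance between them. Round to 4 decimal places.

Common perpendicular direction n = (-3, -4, 4) × (2, 1, 5) = (-24, 23, 5).
With w = (6, 10, 3) − (-7, -3, -8) = (13, 13, 11), w · n = 42.
Distance = |w · n| / |n| = |42| / √1130 ≈ 1.2494.

1.2494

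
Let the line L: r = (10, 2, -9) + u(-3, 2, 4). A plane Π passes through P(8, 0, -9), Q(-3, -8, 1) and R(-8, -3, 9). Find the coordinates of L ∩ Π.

(-2, 10, 7)

PQ = (-11, -8, 10), PR = (-16, -3, 18); a normal to Π is PQ × PR = (-114, 38, -95).
Using P: Π has equation -114x + 38y - 95z = -57.
Substitute r = (10, 2, -9) + t(-3, 2, 4) into the plane: -209 + 38t = -57, so t = 4.
Intersection: (10, 2, -9) + 4·(-3, 2, 4) = (-2, 10, 7).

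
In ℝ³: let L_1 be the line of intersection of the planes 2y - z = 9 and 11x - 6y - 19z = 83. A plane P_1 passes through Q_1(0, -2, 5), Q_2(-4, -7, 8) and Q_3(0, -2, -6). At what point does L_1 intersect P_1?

(4, 3, -3)

Direction of L_1: (0, 2, -1) × (11, -6, -19) = (-44, -11, -22).
A point on L_1: solving the two plane equations with x = 8 gives (8, 4, -1).
Q_1Q_2 = (-4, -5, 3), Q_1Q_3 = (0, 0, -11); a normal to P_1 is Q_1Q_2 × Q_1Q_3 = (55, -44, 0).
Using Q_1: P_1 has equation 55x - 44y = 88.
Substitute r = (8, 4, -1) + t(-44, -11, -22) into the plane: 264 + (-1936)t = 88, so t = 1/11.
Intersection: (8, 4, -1) + (1/11)·(-44, -11, -22) = (4, 3, -3).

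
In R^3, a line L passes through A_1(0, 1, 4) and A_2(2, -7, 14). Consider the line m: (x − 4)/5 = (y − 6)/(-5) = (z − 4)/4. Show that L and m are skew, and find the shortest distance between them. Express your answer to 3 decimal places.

A direction vector for L is A_2 − A_1 = (2, -8, 10).
m has direction (5, -5, 4) through (4, 6, 4).
Common perpendicular direction n = (2, -8, 10) × (5, -5, 4) = (18, 42, 30).
With w = (4, 6, 4) − (0, 1, 4) = (4, 5, 0), w · n = 282.
Since n ≠ 0 the lines are not parallel, and w · n = 282 ≠ 0 so they do not intersect; hence they are skew.
Distance = |w · n| / |n| = |282| / √2988 ≈ 5.159.

5.159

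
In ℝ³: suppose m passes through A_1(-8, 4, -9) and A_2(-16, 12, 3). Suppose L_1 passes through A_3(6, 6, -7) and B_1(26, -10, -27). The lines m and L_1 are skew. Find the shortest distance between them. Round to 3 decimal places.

5.919

A direction vector for m is A_2 − A_1 = (-8, 8, 12).
A direction vector for L_1 is B_1 − A_3 = (20, -16, -20).
Common perpendicular direction n = (-8, 8, 12) × (20, -16, -20) = (32, 80, -32).
With w = (6, 6, -7) − (-8, 4, -9) = (14, 2, 2), w · n = 544.
Distance = |w · n| / |n| = |544| / √8448 ≈ 5.919.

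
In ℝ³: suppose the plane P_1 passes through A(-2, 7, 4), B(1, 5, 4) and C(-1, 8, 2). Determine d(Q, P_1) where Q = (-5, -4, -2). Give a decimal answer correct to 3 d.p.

AB = (3, -2, 0), AC = (1, 1, -2); a normal to P_1 is AB × AC = (4, 6, 5).
Using A: P_1 has equation 4x + 6y + 5z = 54.
n·Q − d = (4)·(-5) + (6)·(-4) + (5)·(-2) − 54 = -108; |n| = √77.
Distance = |-108| / √77 = 108/√77 ≈ 12.308.

12.308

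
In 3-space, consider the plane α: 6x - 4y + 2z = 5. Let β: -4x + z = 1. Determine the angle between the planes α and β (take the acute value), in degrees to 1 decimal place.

44.5

cos θ = |n₁·n₂| / (|n₁||n₂|) = |-22| / (√56 · √17).
θ = arccos(0.71302) ≈ 44.5°.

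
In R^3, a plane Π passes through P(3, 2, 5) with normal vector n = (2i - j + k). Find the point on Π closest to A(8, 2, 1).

Π: n·r = n·P gives 2x - y + z = 9.
Foot = A − λn with λ = (n·A − d)/|n|² = (15 − 9)/6 = 1.
Foot = (8, 2, 1) − 1·(2, -1, 1) = (6, 3, 0).

(6, 3, 0)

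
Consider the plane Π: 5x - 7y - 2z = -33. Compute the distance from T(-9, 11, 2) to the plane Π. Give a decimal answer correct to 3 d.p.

10.530

n·T − d = (5)·(-9) + (-7)·(11) + (-2)·(2) − (-33) = -93; |n| = √78.
Distance = |-93| / √78 = 93/√78 ≈ 10.530.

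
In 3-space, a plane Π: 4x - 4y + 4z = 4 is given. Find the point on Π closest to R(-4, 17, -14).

(8, 5, -2)

Foot = R − λn with λ = (n·R − d)/|n|² = (-140 − 4)/48 = -3.
Foot = (-4, 17, -14) − (-3)·(4, -4, 4) = (8, 5, -2).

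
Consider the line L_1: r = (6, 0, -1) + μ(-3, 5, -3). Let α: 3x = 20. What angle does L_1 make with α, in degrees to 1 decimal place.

27.2

sin θ = |n·v| / (|n||v|) = |-9| / (√9 · √43) = 0.45750.
θ ≈ 27.2°.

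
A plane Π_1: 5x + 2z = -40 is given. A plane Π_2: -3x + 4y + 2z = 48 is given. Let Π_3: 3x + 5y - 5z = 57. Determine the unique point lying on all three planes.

(-6, 10, -5)

Solving the 3×3 linear system 5x + 2z = -40, -3x + 4y + 2z = 48, 3x + 5y - 5z = 57 (e.g. by elimination or Cramer's rule, determinant = -204) gives (-6, 10, -5).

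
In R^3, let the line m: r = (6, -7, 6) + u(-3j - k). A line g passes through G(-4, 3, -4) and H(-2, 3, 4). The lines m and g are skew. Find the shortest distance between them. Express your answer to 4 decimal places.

6.4466

A direction vector for g is H − G = (2, 0, 8).
Common perpendicular direction n = (0, -3, -1) × (2, 0, 8) = (-24, -2, 6).
With w = (-4, 3, -4) − (6, -7, 6) = (-10, 10, -10), w · n = 160.
Distance = |w · n| / |n| = |160| / √616 ≈ 6.4466.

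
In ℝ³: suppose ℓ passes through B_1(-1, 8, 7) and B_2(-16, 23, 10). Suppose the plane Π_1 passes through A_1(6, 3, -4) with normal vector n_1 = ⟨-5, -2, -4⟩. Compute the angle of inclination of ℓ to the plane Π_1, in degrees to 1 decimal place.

A direction vector for ℓ is B_2 − B_1 = (-15, 15, 3).
Π_1: n_1·r = n_1·A_1 gives -5x - 2y - 4z = -20.
sin θ = |n·v| / (|n||v|) = |33| / (√45 · √459) = 0.22962.
θ ≈ 13.3°.

13.3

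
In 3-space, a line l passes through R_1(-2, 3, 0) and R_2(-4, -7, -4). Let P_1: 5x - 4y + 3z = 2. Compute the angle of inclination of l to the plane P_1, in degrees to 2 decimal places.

13.44

A direction vector for l is R_2 − R_1 = (-2, -10, -4).
sin θ = |n·v| / (|n||v|) = |18| / (√50 · √120) = 0.23238.
θ ≈ 13.44°.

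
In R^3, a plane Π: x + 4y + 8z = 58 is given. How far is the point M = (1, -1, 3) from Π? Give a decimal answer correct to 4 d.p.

4.1111

n·M − d = (1)·(1) + (4)·(-1) + (8)·(3) − 58 = -37; |n| = √81.
Distance = |-37| / √81 = 37/√81 ≈ 4.1111.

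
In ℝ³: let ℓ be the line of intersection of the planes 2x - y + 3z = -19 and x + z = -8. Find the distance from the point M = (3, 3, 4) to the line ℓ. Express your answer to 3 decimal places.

10.985

Direction of ℓ: (2, -1, 3) × (1, 0, 1) = (-1, 1, 1).
A point on ℓ: solving the two plane equations with x = -4 gives (-4, -1, -4).
Taking (-4, -1, -4) on ℓ with direction v = (-1, 1, 1): w = M − (-4, -1, -4) = (7, 4, 8), and w × v = (-4, -15, 11).
Distance = |w × v| / |v| = √362 / √3 ≈ 10.985.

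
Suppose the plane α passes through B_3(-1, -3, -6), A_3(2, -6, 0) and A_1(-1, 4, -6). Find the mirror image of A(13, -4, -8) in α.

(-11, -4, 4)

B_3A_3 = (3, -3, 6), B_3A_1 = (0, 7, 0); a normal to α is B_3A_3 × B_3A_1 = (-42, 0, 21).
Using B_3: α has equation -42x + 21z = -84.
λ = (n·A − d)/|n|² = (-714 − (-84))/2205 = -2/7.
Reflection = A − 2λn = (13, -4, -8) − (-4/7)·(-42, 0, 21) = (-11, -4, 4).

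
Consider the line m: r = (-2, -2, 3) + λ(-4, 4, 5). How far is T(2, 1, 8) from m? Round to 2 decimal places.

6.50

Taking (-2, -2, 3) on m with direction v = (-4, 4, 5): w = T − (-2, -2, 3) = (4, 3, 5), and w × v = (-5, -40, 28).
Distance = |w × v| / |v| = √2409 / √57 ≈ 6.50.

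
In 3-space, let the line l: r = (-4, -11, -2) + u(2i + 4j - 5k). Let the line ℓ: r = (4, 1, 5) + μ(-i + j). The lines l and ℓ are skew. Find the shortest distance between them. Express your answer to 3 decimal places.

Common perpendicular direction n = (2, 4, -5) × (-1, 1, 0) = (5, 5, 6).
With w = (4, 1, 5) − (-4, -11, -2) = (8, 12, 7), w · n = 142.
Distance = |w · n| / |n| = |142| / √86 ≈ 15.312.

15.312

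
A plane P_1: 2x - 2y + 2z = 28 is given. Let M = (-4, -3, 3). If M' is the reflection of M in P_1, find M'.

(4, -11, 11)

λ = (n·M − d)/|n|² = (4 − 28)/12 = -2.
Reflection = M − 2λn = (-4, -3, 3) − (-4)·(2, -2, 2) = (4, -11, 11).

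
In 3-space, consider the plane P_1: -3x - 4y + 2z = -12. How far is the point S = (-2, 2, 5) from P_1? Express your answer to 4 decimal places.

n·S − d = (-3)·(-2) + (-4)·(2) + (2)·(5) − (-12) = 20; |n| = √29.
Distance = |20| / √29 = 20/√29 ≈ 3.7139.

3.7139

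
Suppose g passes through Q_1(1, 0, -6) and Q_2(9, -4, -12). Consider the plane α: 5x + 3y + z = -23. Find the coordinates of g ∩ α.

(-7, 4, 0)

A direction vector for g is Q_2 − Q_1 = (8, -4, -6).
Substitute r = (1, 0, -6) + t(8, -4, -6) into the plane: -1 + 22t = -23, so t = -1.
Intersection: (1, 0, -6) + (-1)·(8, -4, -6) = (-7, 4, 0).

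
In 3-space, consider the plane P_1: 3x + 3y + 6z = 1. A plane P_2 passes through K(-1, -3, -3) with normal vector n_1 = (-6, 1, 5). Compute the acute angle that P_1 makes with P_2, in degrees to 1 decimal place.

75.0

P_2: n_1·r = n_1·K gives -6x + y + 5z = -12.
cos θ = |n₁·n₂| / (|n₁||n₂|) = |15| / (√54 · √62).
θ = arccos(0.25924) ≈ 75.0°.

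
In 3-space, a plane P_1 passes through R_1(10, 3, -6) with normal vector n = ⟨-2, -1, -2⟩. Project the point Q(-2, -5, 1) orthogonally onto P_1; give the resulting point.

P_1: n·r = n·R_1 gives -2x - y - 2z = -11.
Foot = Q − λn with λ = (n·Q − d)/|n|² = (7 − (-11))/9 = 2.
Foot = (-2, -5, 1) − 2·(-2, -1, -2) = (2, -3, 5).

(2, -3, 5)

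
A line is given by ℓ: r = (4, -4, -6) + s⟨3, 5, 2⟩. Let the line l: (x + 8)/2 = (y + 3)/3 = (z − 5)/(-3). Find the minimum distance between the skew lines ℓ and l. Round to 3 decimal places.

l has direction (2, 3, -3) through (-8, -3, 5).
Common perpendicular direction n = (3, 5, 2) × (2, 3, -3) = (-21, 13, -1).
With w = (-8, -3, 5) − (4, -4, -6) = (-12, 1, 11), w · n = 254.
Distance = |w · n| / |n| = |254| / √611 ≈ 10.276.

10.276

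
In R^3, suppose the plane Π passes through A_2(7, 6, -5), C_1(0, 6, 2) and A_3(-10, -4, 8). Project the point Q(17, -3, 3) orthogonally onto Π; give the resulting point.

A_2C_1 = (-7, 0, 7), A_2A_3 = (-17, -10, 13); a normal to Π is A_2C_1 × A_2A_3 = (70, -28, 70).
Using A_2: Π has equation 70x - 28y + 70z = -28.
Foot = Q − λn with λ = (n·Q − d)/|n|² = (1484 − (-28))/10584 = 1/7.
Foot = (17, -3, 3) − (1/7)·(70, -28, 70) = (7, 1, -7).

(7, 1, -7)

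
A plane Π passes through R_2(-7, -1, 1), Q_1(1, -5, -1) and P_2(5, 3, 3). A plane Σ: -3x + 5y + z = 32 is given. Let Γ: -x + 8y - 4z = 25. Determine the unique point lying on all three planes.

(-1, 5, 4)

R_2Q_1 = (8, -4, -2), R_2P_2 = (12, 4, 2); a normal to Π is R_2Q_1 × R_2P_2 = (0, -40, 80).
Using R_2: Π has equation -40y + 80z = 120.
Solving the 3×3 linear system -40y + 80z = 120, -3x + 5y + z = 32, -x + 8y - 4z = 25 (e.g. by elimination or Cramer's rule, determinant = -1000) gives (-1, 5, 4).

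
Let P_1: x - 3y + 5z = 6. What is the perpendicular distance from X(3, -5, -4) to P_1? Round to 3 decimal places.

n·X − d = (1)·(3) + (-3)·(-5) + (5)·(-4) − 6 = -8; |n| = √35.
Distance = |-8| / √35 = 8/√35 ≈ 1.352.

1.352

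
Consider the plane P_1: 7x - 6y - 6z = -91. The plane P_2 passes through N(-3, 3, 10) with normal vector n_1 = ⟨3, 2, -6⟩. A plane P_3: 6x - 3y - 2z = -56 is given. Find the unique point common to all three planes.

P_2: n_1·r = n_1·N gives 3x + 2y - 6z = -63.
Solving the 3×3 linear system 7x - 6y - 6z = -91, 3x + 2y - 6z = -63, 6x - 3y - 2z = -56 (e.g. by elimination or Cramer's rule, determinant = 152) gives (-7, 0, 7).

(-7, 0, 7)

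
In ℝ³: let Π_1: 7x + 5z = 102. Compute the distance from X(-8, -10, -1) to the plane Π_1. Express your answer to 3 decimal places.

n·X − d = (7)·(-8) + (0)·(-10) + (5)·(-1) − 102 = -163; |n| = √74.
Distance = |-163| / √74 = 163/√74 ≈ 18.948.

18.948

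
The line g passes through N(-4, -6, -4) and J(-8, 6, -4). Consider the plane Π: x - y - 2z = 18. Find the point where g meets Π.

A direction vector for g is J − N = (-4, 12, 0).
Substitute r = (-4, -6, -4) + t(-4, 12, 0) into the plane: 10 + (-16)t = 18, so t = -1/2.
Intersection: (-4, -6, -4) + (-1/2)·(-4, 12, 0) = (-2, -12, -4).

(-2, -12, -4)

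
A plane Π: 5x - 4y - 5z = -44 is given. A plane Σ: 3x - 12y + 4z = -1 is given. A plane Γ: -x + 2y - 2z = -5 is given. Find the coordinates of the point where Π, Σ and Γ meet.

Solving the 3×3 linear system 5x - 4y - 5z = -44, 3x - 12y + 4z = -1, -x + 2y - 2z = -5 (e.g. by elimination or Cramer's rule, determinant = 102) gives (-3, 1, 5).

(-3, 1, 5)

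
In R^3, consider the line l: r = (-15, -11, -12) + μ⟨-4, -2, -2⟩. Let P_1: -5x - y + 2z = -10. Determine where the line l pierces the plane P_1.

Substitute r = (-15, -11, -12) + t(-4, -2, -2) into the plane: 62 + 18t = -10, so t = -4.
Intersection: (-15, -11, -12) + (-4)·(-4, -2, -2) = (1, -3, -4).

(1, -3, -4)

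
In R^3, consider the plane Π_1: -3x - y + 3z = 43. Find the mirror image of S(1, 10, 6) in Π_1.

λ = (n·S − d)/|n|² = (5 − 43)/19 = -2.
Reflection = S − 2λn = (1, 10, 6) − (-4)·(-3, -1, 3) = (-11, 6, 18).

(-11, 6, 18)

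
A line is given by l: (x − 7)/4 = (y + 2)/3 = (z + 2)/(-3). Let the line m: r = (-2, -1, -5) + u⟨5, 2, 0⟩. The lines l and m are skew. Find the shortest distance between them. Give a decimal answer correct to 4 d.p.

2.7262

l has direction (4, 3, -3) through (7, -2, -2).
Common perpendicular direction n = (4, 3, -3) × (5, 2, 0) = (6, -15, -7).
With w = (-2, -1, -5) − (7, -2, -2) = (-9, 1, -3), w · n = -48.
Distance = |w · n| / |n| = |-48| / √310 ≈ 2.7262.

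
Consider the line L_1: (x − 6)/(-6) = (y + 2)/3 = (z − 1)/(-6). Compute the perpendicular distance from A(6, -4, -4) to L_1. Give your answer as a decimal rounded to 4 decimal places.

4.6786

L_1 has direction (-6, 3, -6) through (6, -2, 1).
Taking (6, -2, 1) on L_1 with direction v = (-6, 3, -6): w = A − (6, -2, 1) = (0, -2, -5), and w × v = (27, 30, -12).
Distance = |w × v| / |v| = √1773 / √81 ≈ 4.6786.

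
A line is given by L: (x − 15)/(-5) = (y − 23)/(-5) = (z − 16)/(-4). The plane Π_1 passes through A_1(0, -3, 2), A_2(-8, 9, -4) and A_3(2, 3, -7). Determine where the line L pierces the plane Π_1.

L has direction (-5, -5, -4) through (15, 23, 16).
A_1A_2 = (-8, 12, -6), A_1A_3 = (2, 6, -9); a normal to Π_1 is A_1A_2 × A_1A_3 = (-72, -84, -72).
Using A_1: Π_1 has equation -72x - 84y - 72z = 108.
Substitute r = (15, 23, 16) + t(-5, -5, -4) into the plane: -4164 + 1068t = 108, so t = 4.
Intersection: (15, 23, 16) + 4·(-5, -5, -4) = (-5, 3, 0).

(-5, 3, 0)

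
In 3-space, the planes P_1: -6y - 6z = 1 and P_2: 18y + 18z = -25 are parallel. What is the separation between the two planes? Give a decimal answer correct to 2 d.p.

Rescale P_2 by 1/(-3): -6y - 6z = 25/3. Then distance = |1 − (25/3)| / √72 ≈ 0.86.

0.86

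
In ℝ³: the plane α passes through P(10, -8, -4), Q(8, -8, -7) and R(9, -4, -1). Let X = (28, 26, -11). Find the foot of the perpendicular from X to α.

PQ = (-2, 0, -3), PR = (-1, 4, 3); a normal to α is PQ × PR = (12, 9, -8).
Using P: α has equation 12x + 9y - 8z = 80.
Foot = X − λn with λ = (n·X − d)/|n|² = (658 − 80)/289 = 2.
Foot = (28, 26, -11) − 2·(12, 9, -8) = (4, 8, 5).

(4, 8, 5)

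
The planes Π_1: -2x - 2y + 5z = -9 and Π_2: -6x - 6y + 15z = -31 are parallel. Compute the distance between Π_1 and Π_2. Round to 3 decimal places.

Rescale Π_2 by 1/3: -2x - 2y + 5z = -31/3. Then distance = |-9 − (-31/3)| / √33 ≈ 0.232.

0.232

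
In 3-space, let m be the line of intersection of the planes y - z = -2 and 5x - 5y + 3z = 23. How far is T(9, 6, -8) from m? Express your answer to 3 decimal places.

Direction of m: (0, 1, -1) × (5, -5, 3) = (-2, -5, -5).
A point on m: solving the two plane equations with x = 5 gives (5, 4, 6).
Taking (5, 4, 6) on m with direction v = (-2, -5, -5): w = T − (5, 4, 6) = (4, 2, -14), and w × v = (-80, 48, -16).
Distance = |w × v| / |v| = √8960 / √54 ≈ 12.881.

12.881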